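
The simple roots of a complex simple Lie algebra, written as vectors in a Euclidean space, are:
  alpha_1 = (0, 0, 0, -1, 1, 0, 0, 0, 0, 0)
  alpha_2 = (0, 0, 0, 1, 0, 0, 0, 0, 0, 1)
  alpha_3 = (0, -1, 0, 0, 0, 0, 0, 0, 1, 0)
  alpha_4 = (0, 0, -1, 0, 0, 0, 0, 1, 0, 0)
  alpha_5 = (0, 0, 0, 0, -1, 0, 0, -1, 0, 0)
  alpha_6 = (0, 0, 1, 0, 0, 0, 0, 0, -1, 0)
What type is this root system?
type A_6

Compute the Cartan integers a_ij = 2(alpha_i, alpha_j)/(alpha_j, alpha_j); the resulting 6x6 Cartan matrix is
[[2, -1, 0, 0, -1, 0], [-1, 2, 0, 0, 0, 0], [0, 0, 2, 0, 0, -1], [0, 0, 0, 2, -1, -1], [-1, 0, 0, -1, 2, 0], [0, 0, -1, -1, 0, 2]].
All simple roots have the same length, so the diagram is simply laced. The associated Dynkin diagram is a chain of 6 nodes with single edges (A_6), so the type is A_6 (the algebra sl(7)).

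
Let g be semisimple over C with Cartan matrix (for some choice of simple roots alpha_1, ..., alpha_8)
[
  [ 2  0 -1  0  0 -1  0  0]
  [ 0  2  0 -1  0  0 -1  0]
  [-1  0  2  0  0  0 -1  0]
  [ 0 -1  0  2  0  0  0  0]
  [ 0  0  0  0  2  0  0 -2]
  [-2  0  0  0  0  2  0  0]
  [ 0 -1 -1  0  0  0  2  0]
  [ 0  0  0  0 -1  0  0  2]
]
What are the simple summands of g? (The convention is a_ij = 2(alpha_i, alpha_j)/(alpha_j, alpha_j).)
B_2 (so(5)) + C_6 (sp(12))

The diagram associated to this matrix has two connected components: the simple roots {alpha_5, alpha_8} form a chain of 2 nodes with a double edge at one end; the terminal node there is the unique short simple root (B_2), and {alpha_1, alpha_2, alpha_3, alpha_4, alpha_6, alpha_7} form a chain of 6 nodes with a double edge at one end; the terminal node there is the unique long simple root (C_6). A semisimple Lie algebra decomposes uniquely as the direct sum of simple ideals, one per connected component of its Dynkin diagram, so g ≅ B_2 ⊕ C_6 (dimension 10 + 78 = 88).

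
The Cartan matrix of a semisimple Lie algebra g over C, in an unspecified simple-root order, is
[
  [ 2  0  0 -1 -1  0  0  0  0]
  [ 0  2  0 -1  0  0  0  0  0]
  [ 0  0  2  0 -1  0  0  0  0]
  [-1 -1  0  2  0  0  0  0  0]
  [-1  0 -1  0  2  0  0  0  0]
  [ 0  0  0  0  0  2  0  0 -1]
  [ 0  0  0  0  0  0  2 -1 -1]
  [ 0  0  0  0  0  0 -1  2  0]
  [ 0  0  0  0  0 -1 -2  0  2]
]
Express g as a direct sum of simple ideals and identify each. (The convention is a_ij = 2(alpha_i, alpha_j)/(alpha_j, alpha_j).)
The diagram associated to this matrix has two connected components: the simple roots {alpha_1, alpha_2, alpha_3, alpha_4, alpha_5} form a chain of 5 nodes with single edges (A_5), and {alpha_6, alpha_7, alpha_8, alpha_9} form a chain of 4 nodes with a double edge between the middle two (F_4). A semisimple Lie algebra decomposes uniquely as the direct sum of simple ideals, one per connected component of its Dynkin diagram, so g ≅ A_5 ⊕ F_4 (dimension 35 + 52 = 87).

A_5 ⊕ F_4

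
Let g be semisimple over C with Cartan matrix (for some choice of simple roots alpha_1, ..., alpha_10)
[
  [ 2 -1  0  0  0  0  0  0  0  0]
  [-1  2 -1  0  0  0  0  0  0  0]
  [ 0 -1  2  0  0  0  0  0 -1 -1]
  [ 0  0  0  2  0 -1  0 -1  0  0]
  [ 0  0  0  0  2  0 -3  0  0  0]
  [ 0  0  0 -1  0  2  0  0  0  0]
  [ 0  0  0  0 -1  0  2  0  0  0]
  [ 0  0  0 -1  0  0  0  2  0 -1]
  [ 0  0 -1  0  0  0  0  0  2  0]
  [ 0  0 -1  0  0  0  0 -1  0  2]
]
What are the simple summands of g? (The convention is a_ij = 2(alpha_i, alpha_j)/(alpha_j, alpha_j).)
The diagram associated to this matrix has two connected components: the simple roots {alpha_1, alpha_2, alpha_3, alpha_4, alpha_6, alpha_8, alpha_9, alpha_10} form a chain of 7 nodes with one extra node attached to the third node from one end (E_8), and {alpha_5, alpha_7} form two nodes joined by a triple edge (G_2). A semisimple Lie algebra decomposes uniquely as the direct sum of simple ideals, one per connected component of its Dynkin diagram, so g ≅ E_8 ⊕ G_2 (dimension 248 + 14 = 262).

E_8 ⊕ G_2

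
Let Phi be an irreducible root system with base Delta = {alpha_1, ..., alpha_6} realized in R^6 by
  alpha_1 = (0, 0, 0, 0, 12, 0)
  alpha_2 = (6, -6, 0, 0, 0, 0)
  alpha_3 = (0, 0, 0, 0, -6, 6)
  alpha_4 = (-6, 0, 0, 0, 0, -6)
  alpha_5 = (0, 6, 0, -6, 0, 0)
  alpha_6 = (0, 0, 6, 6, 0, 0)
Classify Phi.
type C_6

Compute the Cartan integers a_ij = 2(alpha_i, alpha_j)/(alpha_j, alpha_j); the resulting 6x6 Cartan matrix is
[[2, 0, -2, 0, 0, 0], [0, 2, 0, -1, -1, 0], [-1, 0, 2, -1, 0, 0], [0, -1, -1, 2, 0, 0], [0, -1, 0, 0, 2, -1], [0, 0, 0, 0, -1, 2]].
The roots have two lengths (squared-length ratio 2:1); the short ones are alpha_{2,3,4,5,6}. The associated Dynkin diagram is a chain of 6 nodes with a double edge at one end; the terminal node there is the unique long simple root (C_6), so the type is C_6 (the algebra sp(12)).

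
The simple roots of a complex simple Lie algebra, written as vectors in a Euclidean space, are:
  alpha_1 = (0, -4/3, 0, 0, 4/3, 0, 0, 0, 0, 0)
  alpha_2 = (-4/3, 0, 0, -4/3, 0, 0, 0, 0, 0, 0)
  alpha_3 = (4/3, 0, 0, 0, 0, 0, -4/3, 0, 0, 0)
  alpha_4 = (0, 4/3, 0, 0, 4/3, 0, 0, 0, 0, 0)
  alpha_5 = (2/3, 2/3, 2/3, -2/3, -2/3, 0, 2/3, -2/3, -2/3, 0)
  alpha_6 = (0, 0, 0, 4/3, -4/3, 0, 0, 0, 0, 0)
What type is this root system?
Compute the Cartan integers a_ij = 2(alpha_i, alpha_j)/(alpha_j, alpha_j); the resulting 6x6 Cartan matrix is
[[2, 0, 0, 0, -1, -1], [0, 2, -1, 0, 0, -1], [0, -1, 2, 0, 0, 0], [0, 0, 0, 2, 0, -1], [-1, 0, 0, 0, 2, 0], [-1, -1, 0, -1, 0, 2]].
All simple roots have the same length, so the diagram is simply laced. The associated Dynkin diagram is a chain of 5 nodes with one extra node attached to the third node from one end (E_6), so the type is E_6.

E_6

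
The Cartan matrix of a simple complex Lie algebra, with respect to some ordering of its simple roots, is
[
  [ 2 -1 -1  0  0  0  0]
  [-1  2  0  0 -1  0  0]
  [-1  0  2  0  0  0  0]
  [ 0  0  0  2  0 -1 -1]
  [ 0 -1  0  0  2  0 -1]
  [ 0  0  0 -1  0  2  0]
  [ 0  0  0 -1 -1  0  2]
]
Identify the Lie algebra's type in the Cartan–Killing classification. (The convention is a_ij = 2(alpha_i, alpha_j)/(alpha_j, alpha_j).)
A7

The matrix has rank 7 with 2's on the diagonal. Reading the off-diagonal entries as Dynkin edges (a single edge where a_ij = a_ji = -1; a double or triple edge where a_ij * a_ji = 2 or 3), the diagram is a chain of 7 nodes with single edges (A_7). One simple-root ordering that puts it in standard form is (alpha_3, alpha_1, alpha_2, alpha_5, alpha_7, alpha_4, alpha_6). So the algebra is type A_7, i.e. sl(8).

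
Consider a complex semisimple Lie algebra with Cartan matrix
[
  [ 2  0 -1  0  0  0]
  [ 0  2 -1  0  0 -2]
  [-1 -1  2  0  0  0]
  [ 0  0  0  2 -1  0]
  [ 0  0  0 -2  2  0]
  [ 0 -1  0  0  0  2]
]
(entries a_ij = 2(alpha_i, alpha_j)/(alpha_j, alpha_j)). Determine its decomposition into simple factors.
The diagram associated to this matrix has two connected components: the simple roots {alpha_4, alpha_5} form a chain of 2 nodes with a double edge at one end; the terminal node there is the unique short simple root (B_2), and {alpha_1, alpha_2, alpha_3, alpha_6} form a chain of 4 nodes with a double edge at one end; the terminal node there is the unique short simple root (B_4). A semisimple Lie algebra decomposes uniquely as the direct sum of simple ideals, one per connected component of its Dynkin diagram, so g ≅ B_2 ⊕ B_4 (dimension 10 + 36 = 46).

B_2 (so(5)) ⊕ B_4 (so(9))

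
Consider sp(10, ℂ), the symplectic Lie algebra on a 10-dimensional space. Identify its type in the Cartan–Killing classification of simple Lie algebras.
C_5 (sp(10))

This is sp(10), which has dimension 10(10+1)/2 = 55 and rank 10/2 = 5. In the classification of classical Lie algebras, the symplectic algebra sp(2n) has type C_n; here n = 5, so the Dynkin diagram is a chain of 5 nodes with a double edge at one end; the terminal node there is the unique long simple root (C_5). Hence the type is C_5.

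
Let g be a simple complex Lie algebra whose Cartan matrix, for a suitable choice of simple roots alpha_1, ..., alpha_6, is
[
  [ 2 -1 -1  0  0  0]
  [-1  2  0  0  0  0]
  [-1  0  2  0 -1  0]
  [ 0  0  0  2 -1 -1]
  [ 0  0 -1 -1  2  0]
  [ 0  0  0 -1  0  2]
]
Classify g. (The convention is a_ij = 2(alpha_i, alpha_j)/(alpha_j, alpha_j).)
A_6

The matrix has rank 6 with 2's on the diagonal. Reading the off-diagonal entries as Dynkin edges (a single edge where a_ij = a_ji = -1; a double or triple edge where a_ij * a_ji = 2 or 3), the diagram is a chain of 6 nodes with single edges (A_6). One simple-root ordering that puts it in standard form is (alpha_2, alpha_1, alpha_3, alpha_5, alpha_4, alpha_6). So the algebra is type A_6, i.e. sl(7).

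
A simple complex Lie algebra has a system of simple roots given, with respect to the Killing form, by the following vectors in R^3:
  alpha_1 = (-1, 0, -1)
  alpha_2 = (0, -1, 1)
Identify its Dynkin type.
A_2

Compute the Cartan integers a_ij = 2(alpha_i, alpha_j)/(alpha_j, alpha_j); the resulting 2x2 Cartan matrix is
[[2, -1], [-1, 2]].
All simple roots have the same length, so the diagram is simply laced. The associated Dynkin diagram is a chain of 2 nodes with single edges (A_2), so the type is A_2 (the algebra sl(3)).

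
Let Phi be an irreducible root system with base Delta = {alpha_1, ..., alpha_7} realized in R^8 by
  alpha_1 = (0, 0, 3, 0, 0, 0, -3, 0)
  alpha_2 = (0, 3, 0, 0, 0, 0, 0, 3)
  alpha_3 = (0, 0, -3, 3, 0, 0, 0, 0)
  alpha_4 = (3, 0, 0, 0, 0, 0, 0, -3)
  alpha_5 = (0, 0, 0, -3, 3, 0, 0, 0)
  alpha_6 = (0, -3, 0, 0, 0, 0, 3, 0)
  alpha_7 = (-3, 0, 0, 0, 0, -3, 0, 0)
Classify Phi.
type A_7

Compute the Cartan integers a_ij = 2(alpha_i, alpha_j)/(alpha_j, alpha_j); the resulting 7x7 Cartan matrix is
[[2, 0, -1, 0, 0, -1, 0], [0, 2, 0, -1, 0, -1, 0], [-1, 0, 2, 0, -1, 0, 0], [0, -1, 0, 2, 0, 0, -1], [0, 0, -1, 0, 2, 0, 0], [-1, -1, 0, 0, 0, 2, 0], [0, 0, 0, -1, 0, 0, 2]].
All simple roots have the same length, so the diagram is simply laced. The associated Dynkin diagram is a chain of 7 nodes with single edges (A_7), so the type is A_7 (the algebra sl(8)).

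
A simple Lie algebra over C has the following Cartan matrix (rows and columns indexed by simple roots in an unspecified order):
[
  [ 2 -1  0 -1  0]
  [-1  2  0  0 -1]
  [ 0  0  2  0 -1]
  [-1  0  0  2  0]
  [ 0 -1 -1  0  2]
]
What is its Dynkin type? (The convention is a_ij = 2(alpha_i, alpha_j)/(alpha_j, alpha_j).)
The matrix has rank 5 with 2's on the diagonal. Reading the off-diagonal entries as Dynkin edges (a single edge where a_ij = a_ji = -1; a double or triple edge where a_ij * a_ji = 2 or 3), the diagram is a chain of 5 nodes with single edges (A_5). One simple-root ordering that puts it in standard form is (alpha_4, alpha_1, alpha_2, alpha_5, alpha_3). So the algebra is type A_5, i.e. sl(6).

A5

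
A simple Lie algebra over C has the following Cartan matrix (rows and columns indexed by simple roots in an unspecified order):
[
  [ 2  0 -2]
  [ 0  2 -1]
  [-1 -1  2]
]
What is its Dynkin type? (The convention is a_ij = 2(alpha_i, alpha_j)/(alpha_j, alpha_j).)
C_3 (sp(6))

The matrix has rank 3 with 2's on the diagonal. Reading the off-diagonal entries as Dynkin edges (a single edge where a_ij = a_ji = -1; a double or triple edge where a_ij * a_ji = 2 or 3), the diagram is a chain of 3 nodes with a double edge at one end; the terminal node there is the unique long simple root (C_3). One simple-root ordering that puts it in standard form is (alpha_2, alpha_3, alpha_1). So the algebra is type C_3, i.e. sp(6).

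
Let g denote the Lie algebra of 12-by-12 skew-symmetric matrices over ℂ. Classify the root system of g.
This is so(12) with 12 even, which has dimension 12(12-1)/2 = 66 and rank 12/2 = 6. In the classification of classical Lie algebras, the orthogonal algebra so(2n) in an even number of variables has type D_n; here n = 6, so the Dynkin diagram is a chain of 4 nodes with a fork of two nodes at one end (D_6). Hence the type is D_6.

D_6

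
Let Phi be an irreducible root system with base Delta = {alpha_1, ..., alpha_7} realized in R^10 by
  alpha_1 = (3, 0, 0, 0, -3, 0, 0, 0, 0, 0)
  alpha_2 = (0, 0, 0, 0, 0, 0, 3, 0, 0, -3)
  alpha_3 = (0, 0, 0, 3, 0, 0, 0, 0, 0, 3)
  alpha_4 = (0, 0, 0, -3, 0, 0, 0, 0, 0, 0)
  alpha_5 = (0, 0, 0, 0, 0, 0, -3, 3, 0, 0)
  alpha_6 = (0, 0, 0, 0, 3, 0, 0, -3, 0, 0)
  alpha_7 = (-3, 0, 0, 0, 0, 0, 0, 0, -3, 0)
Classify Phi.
B7

Compute the Cartan integers a_ij = 2(alpha_i, alpha_j)/(alpha_j, alpha_j); the resulting 7x7 Cartan matrix is
[[2, 0, 0, 0, 0, -1, -1], [0, 2, -1, 0, -1, 0, 0], [0, -1, 2, -2, 0, 0, 0], [0, 0, -1, 2, 0, 0, 0], [0, -1, 0, 0, 2, -1, 0], [-1, 0, 0, 0, -1, 2, 0], [-1, 0, 0, 0, 0, 0, 2]].
The roots have two lengths (squared-length ratio 2:1); the short ones are alpha_{4}. The associated Dynkin diagram is a chain of 7 nodes with a double edge at one end; the terminal node there is the unique short simple root (B_7), so the type is B_7 (the algebra so(15)).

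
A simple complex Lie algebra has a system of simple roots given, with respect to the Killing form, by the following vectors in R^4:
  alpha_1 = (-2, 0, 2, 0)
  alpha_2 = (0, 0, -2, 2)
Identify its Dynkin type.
A_2 (sl(3))

Compute the Cartan integers a_ij = 2(alpha_i, alpha_j)/(alpha_j, alpha_j); the resulting 2x2 Cartan matrix is
[[2, -1], [-1, 2]].
All simple roots have the same length, so the diagram is simply laced. The associated Dynkin diagram is a chain of 2 nodes with single edges (A_2), so the type is A_2 (the algebra sl(3)).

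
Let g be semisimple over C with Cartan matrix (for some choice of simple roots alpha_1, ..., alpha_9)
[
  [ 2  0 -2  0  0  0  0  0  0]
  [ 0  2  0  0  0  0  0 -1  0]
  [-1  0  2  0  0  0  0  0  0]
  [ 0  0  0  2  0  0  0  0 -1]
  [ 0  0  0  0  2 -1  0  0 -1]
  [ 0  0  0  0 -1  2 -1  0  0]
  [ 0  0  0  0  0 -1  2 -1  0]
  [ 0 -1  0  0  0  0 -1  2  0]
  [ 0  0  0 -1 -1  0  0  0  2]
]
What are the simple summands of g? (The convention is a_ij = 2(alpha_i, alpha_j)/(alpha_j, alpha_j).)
The diagram associated to this matrix has two connected components: the simple roots {alpha_2, alpha_4, alpha_5, alpha_6, alpha_7, alpha_8, alpha_9} form a chain of 7 nodes with single edges (A_7), and {alpha_1, alpha_3} form a chain of 2 nodes with a double edge at one end; the terminal node there is the unique short simple root (B_2). A semisimple Lie algebra decomposes uniquely as the direct sum of simple ideals, one per connected component of its Dynkin diagram, so g ≅ A_7 ⊕ B_2 (dimension 63 + 10 = 73).

type A_7 + type B_2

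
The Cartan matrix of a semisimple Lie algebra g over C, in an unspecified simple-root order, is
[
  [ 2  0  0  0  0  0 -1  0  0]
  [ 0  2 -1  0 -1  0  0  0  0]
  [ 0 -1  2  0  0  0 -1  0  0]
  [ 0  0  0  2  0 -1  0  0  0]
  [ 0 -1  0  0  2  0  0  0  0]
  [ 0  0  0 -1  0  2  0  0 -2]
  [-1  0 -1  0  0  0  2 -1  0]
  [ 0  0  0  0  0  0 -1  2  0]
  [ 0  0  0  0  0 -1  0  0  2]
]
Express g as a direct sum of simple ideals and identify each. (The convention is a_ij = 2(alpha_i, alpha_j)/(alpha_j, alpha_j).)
The diagram associated to this matrix has two connected components: the simple roots {alpha_4, alpha_6, alpha_9} form a chain of 3 nodes with a double edge at one end; the terminal node there is the unique short simple root (B_3), and {alpha_1, alpha_2, alpha_3, alpha_5, alpha_7, alpha_8} form a chain of 4 nodes with a fork of two nodes at one end (D_6). A semisimple Lie algebra decomposes uniquely as the direct sum of simple ideals, one per connected component of its Dynkin diagram, so g ≅ B_3 ⊕ D_6 (dimension 21 + 66 = 87).

B_3 + D_6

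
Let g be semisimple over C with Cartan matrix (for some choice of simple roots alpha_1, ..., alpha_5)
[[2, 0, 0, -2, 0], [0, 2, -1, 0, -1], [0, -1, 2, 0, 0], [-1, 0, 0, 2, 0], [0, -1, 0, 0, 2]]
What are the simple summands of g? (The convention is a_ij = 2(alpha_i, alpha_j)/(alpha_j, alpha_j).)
A3 ⊕ B2

The diagram associated to this matrix has two connected components: the simple roots {alpha_2, alpha_3, alpha_5} form a chain of 3 nodes with single edges (A_3), and {alpha_1, alpha_4} form a chain of 2 nodes with a double edge at one end; the terminal node there is the unique short simple root (B_2). A semisimple Lie algebra decomposes uniquely as the direct sum of simple ideals, one per connected component of its Dynkin diagram, so g ≅ A_3 ⊕ B_2 (dimension 15 + 10 = 25).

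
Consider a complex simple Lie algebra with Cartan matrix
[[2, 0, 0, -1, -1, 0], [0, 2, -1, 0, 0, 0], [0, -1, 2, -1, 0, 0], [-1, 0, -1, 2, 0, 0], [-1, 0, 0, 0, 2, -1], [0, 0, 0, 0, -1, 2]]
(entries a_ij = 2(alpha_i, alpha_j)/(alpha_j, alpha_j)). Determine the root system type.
The matrix has rank 6 with 2's on the diagonal. Reading the off-diagonal entries as Dynkin edges (a single edge where a_ij = a_ji = -1; a double or triple edge where a_ij * a_ji = 2 or 3), the diagram is a chain of 6 nodes with single edges (A_6). One simple-root ordering that puts it in standard form is (alpha_6, alpha_5, alpha_1, alpha_4, alpha_3, alpha_2). So the algebra is type A_6, i.e. sl(7).

A_6 (sl(7))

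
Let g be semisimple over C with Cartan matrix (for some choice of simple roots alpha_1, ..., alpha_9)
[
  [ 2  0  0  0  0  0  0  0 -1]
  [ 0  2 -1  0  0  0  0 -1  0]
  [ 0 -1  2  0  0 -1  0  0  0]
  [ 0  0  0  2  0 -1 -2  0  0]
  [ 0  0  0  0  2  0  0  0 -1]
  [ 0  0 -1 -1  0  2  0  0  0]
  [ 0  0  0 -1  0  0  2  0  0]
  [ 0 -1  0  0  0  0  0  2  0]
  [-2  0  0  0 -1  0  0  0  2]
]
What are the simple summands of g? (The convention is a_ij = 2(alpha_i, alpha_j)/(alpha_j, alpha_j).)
B3 + B6

The diagram associated to this matrix has two connected components: the simple roots {alpha_1, alpha_5, alpha_9} form a chain of 3 nodes with a double edge at one end; the terminal node there is the unique short simple root (B_3), and {alpha_2, alpha_3, alpha_4, alpha_6, alpha_7, alpha_8} form a chain of 6 nodes with a double edge at one end; the terminal node there is the unique short simple root (B_6). A semisimple Lie algebra decomposes uniquely as the direct sum of simple ideals, one per connected component of its Dynkin diagram, so g ≅ B_3 ⊕ B_6 (dimension 21 + 78 = 99).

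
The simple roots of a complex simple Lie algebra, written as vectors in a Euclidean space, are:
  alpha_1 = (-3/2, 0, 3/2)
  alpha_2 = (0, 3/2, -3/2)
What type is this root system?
A2

Compute the Cartan integers a_ij = 2(alpha_i, alpha_j)/(alpha_j, alpha_j); the resulting 2x2 Cartan matrix is
[[2, -1], [-1, 2]].
All simple roots have the same length, so the diagram is simply laced. The associated Dynkin diagram is a chain of 2 nodes with single edges (A_2), so the type is A_2 (the algebra sl(3)).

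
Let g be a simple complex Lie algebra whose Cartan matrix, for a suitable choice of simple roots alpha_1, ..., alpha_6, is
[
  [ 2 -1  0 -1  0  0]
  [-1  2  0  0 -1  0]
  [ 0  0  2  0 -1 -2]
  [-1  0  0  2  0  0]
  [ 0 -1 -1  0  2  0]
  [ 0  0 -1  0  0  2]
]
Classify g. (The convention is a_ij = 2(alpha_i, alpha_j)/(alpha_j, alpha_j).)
B_6

The matrix has rank 6 with 2's on the diagonal. Reading the off-diagonal entries as Dynkin edges (a single edge where a_ij = a_ji = -1; a double or triple edge where a_ij * a_ji = 2 or 3), the diagram is a chain of 6 nodes with a double edge at one end; the terminal node there is the unique short simple root (B_6). One simple-root ordering that puts it in standard form is (alpha_4, alpha_1, alpha_2, alpha_5, alpha_3, alpha_6). So the algebra is type B_6, i.e. so(13).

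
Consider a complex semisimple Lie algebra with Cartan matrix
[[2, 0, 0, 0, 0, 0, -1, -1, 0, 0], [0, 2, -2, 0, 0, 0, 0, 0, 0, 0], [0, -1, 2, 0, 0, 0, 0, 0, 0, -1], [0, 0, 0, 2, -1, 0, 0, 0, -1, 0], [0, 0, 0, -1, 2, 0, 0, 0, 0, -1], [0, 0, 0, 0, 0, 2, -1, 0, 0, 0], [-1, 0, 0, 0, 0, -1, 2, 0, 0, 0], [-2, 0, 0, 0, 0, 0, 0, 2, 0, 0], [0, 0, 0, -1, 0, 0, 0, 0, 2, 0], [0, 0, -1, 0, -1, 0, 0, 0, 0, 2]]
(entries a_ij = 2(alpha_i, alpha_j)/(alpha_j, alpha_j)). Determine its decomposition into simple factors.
C4 + C6

The diagram associated to this matrix has two connected components: the simple roots {alpha_1, alpha_6, alpha_7, alpha_8} form a chain of 4 nodes with a double edge at one end; the terminal node there is the unique long simple root (C_4), and {alpha_2, alpha_3, alpha_4, alpha_5, alpha_9, alpha_10} form a chain of 6 nodes with a double edge at one end; the terminal node there is the unique long simple root (C_6). A semisimple Lie algebra decomposes uniquely as the direct sum of simple ideals, one per connected component of its Dynkin diagram, so g ≅ C_4 ⊕ C_6 (dimension 36 + 78 = 114).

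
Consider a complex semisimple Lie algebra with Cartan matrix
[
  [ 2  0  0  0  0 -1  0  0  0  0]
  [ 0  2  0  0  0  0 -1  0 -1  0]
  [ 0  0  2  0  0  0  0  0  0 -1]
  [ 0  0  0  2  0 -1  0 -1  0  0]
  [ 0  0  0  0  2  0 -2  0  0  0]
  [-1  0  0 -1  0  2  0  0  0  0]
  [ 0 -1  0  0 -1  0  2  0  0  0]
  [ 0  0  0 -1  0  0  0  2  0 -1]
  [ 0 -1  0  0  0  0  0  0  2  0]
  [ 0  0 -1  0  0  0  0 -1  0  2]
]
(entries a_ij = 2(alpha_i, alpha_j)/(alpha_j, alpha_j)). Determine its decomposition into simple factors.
type A_6 ⊕ type C_4

The diagram associated to this matrix has two connected components: the simple roots {alpha_1, alpha_3, alpha_4, alpha_6, alpha_8, alpha_10} form a chain of 6 nodes with single edges (A_6), and {alpha_2, alpha_5, alpha_7, alpha_9} form a chain of 4 nodes with a double edge at one end; the terminal node there is the unique long simple root (C_4). A semisimple Lie algebra decomposes uniquely as the direct sum of simple ideals, one per connected component of its Dynkin diagram, so g ≅ A_6 ⊕ C_4 (dimension 48 + 36 = 84).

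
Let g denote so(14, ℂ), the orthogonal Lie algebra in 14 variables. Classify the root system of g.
This is so(14) with 14 even, which has dimension 14(14-1)/2 = 91 and rank 14/2 = 7. In the classification of classical Lie algebras, the orthogonal algebra so(2n) in an even number of variables has type D_n; here n = 7, so the Dynkin diagram is a chain of 5 nodes with a fork of two nodes at one end (D_7). Hence the type is D_7.

D_7 (so(14))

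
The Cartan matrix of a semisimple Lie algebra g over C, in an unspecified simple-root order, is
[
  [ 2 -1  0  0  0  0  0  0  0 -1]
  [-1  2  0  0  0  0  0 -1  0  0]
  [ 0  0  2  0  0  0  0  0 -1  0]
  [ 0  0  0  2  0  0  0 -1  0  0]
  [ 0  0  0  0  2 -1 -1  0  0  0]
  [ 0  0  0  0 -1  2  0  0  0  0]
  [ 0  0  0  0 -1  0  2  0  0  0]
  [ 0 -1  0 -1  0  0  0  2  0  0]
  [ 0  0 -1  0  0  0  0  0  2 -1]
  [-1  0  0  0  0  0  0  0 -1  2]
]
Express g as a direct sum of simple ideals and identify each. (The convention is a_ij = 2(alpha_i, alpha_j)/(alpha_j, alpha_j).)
A_3 ⊕ A_7

The diagram associated to this matrix has two connected components: the simple roots {alpha_5, alpha_6, alpha_7} form a chain of 3 nodes with single edges (A_3), and {alpha_1, alpha_2, alpha_3, alpha_4, alpha_8, alpha_9, alpha_10} form a chain of 7 nodes with single edges (A_7). A semisimple Lie algebra decomposes uniquely as the direct sum of simple ideals, one per connected component of its Dynkin diagram, so g ≅ A_3 ⊕ A_7 (dimension 15 + 63 = 78).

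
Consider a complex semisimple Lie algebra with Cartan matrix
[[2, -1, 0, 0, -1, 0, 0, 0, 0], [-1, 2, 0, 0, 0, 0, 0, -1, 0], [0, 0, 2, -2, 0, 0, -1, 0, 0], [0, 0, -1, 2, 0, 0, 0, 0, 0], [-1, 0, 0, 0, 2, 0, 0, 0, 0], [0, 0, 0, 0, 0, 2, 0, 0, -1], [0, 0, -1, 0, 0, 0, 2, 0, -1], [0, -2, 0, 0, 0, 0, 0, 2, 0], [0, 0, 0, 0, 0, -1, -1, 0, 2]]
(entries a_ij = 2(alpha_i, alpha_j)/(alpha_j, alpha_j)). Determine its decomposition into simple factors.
The diagram associated to this matrix has two connected components: the simple roots {alpha_3, alpha_4, alpha_6, alpha_7, alpha_9} form a chain of 5 nodes with a double edge at one end; the terminal node there is the unique short simple root (B_5), and {alpha_1, alpha_2, alpha_5, alpha_8} form a chain of 4 nodes with a double edge at one end; the terminal node there is the unique long simple root (C_4). A semisimple Lie algebra decomposes uniquely as the direct sum of simple ideals, one per connected component of its Dynkin diagram, so g ≅ B_5 ⊕ C_4 (dimension 55 + 36 = 91).

type B_5 ⊕ type C_4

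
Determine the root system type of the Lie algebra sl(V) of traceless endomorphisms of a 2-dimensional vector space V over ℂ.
This is sl(2), which has dimension 2^2 - 1 = 3 and rank 2 - 1 = 1 (a Cartan subalgebra is the diagonal traceless matrices). In the classification of classical Lie algebras, the special linear algebra sl(n+1) has type A_n; here n = 1, so the Dynkin diagram is a chain of 1 nodes with single edges (A_1). Hence the type is A_1.

type A_1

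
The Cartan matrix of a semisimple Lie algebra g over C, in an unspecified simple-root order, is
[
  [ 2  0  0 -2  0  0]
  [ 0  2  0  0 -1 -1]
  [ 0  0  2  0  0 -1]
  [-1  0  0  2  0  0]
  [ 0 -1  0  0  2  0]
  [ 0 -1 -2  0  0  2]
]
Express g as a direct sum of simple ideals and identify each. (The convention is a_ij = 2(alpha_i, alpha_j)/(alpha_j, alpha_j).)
B2 + B4

The diagram associated to this matrix has two connected components: the simple roots {alpha_1, alpha_4} form a chain of 2 nodes with a double edge at one end; the terminal node there is the unique short simple root (B_2), and {alpha_2, alpha_3, alpha_5, alpha_6} form a chain of 4 nodes with a double edge at one end; the terminal node there is the unique short simple root (B_4). A semisimple Lie algebra decomposes uniquely as the direct sum of simple ideals, one per connected component of its Dynkin diagram, so g ≅ B_2 ⊕ B_4 (dimension 10 + 36 = 46).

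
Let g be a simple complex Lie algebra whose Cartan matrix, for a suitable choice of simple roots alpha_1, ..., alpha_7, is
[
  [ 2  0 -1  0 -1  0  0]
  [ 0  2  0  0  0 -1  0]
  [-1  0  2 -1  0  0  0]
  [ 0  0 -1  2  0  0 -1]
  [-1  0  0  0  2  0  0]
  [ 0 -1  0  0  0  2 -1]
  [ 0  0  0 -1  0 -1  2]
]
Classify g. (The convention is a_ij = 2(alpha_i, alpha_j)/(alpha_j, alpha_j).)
The matrix has rank 7 with 2's on the diagonal. Reading the off-diagonal entries as Dynkin edges (a single edge where a_ij = a_ji = -1; a double or triple edge where a_ij * a_ji = 2 or 3), the diagram is a chain of 7 nodes with single edges (A_7). One simple-root ordering that puts it in standard form is (alpha_5, alpha_1, alpha_3, alpha_4, alpha_7, alpha_6, alpha_2). So the algebra is type A_7, i.e. sl(8).

A_7 (sl(8))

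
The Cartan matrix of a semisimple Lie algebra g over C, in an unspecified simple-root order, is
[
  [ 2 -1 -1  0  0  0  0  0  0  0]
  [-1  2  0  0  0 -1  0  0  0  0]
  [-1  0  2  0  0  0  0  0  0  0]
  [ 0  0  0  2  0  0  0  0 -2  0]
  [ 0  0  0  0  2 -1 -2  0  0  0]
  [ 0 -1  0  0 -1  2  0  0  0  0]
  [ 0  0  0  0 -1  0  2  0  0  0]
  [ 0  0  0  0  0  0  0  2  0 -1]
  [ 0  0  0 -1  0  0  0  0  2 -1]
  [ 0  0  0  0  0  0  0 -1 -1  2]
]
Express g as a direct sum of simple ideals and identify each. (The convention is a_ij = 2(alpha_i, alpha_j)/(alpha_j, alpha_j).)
B6 ⊕ C4

The diagram associated to this matrix has two connected components: the simple roots {alpha_1, alpha_2, alpha_3, alpha_5, alpha_6, alpha_7} form a chain of 6 nodes with a double edge at one end; the terminal node there is the unique short simple root (B_6), and {alpha_4, alpha_8, alpha_9, alpha_10} form a chain of 4 nodes with a double edge at one end; the terminal node there is the unique long simple root (C_4). A semisimple Lie algebra decomposes uniquely as the direct sum of simple ideals, one per connected component of its Dynkin diagram, so g ≅ B_6 ⊕ C_4 (dimension 78 + 36 = 114).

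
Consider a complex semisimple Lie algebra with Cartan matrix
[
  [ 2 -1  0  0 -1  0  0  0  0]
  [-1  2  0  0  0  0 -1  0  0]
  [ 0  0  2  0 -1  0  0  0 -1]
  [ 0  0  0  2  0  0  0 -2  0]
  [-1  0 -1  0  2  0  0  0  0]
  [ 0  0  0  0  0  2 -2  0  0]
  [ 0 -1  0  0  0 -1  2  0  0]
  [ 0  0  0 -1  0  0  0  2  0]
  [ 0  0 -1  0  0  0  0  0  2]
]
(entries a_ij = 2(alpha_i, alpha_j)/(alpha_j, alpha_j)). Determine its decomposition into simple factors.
B_2 ⊕ C_7

The diagram associated to this matrix has two connected components: the simple roots {alpha_4, alpha_8} form a chain of 2 nodes with a double edge at one end; the terminal node there is the unique short simple root (B_2), and {alpha_1, alpha_2, alpha_3, alpha_5, alpha_6, alpha_7, alpha_9} form a chain of 7 nodes with a double edge at one end; the terminal node there is the unique long simple root (C_7). A semisimple Lie algebra decomposes uniquely as the direct sum of simple ideals, one per connected component of its Dynkin diagram, so g ≅ B_2 ⊕ C_7 (dimension 10 + 105 = 115).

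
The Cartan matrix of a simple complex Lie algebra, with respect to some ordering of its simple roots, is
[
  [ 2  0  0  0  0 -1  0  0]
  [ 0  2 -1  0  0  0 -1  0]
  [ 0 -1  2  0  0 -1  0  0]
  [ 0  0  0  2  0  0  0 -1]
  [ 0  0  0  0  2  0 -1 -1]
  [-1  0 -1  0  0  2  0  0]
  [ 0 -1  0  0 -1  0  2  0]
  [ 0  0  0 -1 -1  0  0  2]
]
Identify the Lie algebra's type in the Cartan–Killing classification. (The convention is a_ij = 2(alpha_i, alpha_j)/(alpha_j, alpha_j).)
The matrix has rank 8 with 2's on the diagonal. Reading the off-diagonal entries as Dynkin edges (a single edge where a_ij = a_ji = -1; a double or triple edge where a_ij * a_ji = 2 or 3), the diagram is a chain of 8 nodes with single edges (A_8). One simple-root ordering that puts it in standard form is (alpha_1, alpha_6, alpha_3, alpha_2, alpha_7, alpha_5, alpha_8, alpha_4). So the algebra is type A_8, i.e. sl(9).

A_8 (sl(9))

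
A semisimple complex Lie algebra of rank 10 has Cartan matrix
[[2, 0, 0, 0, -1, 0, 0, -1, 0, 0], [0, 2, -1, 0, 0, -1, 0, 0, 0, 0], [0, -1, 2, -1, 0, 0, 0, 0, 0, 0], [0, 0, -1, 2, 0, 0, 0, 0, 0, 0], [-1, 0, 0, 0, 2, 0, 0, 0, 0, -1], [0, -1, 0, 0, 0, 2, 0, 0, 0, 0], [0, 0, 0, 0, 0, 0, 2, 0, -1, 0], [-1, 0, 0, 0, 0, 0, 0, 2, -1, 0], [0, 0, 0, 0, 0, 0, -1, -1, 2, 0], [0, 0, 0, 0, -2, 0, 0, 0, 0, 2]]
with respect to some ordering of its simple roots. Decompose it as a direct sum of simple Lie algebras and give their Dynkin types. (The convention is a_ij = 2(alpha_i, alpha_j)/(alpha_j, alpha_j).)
The diagram associated to this matrix has two connected components: the simple roots {alpha_2, alpha_3, alpha_4, alpha_6} form a chain of 4 nodes with single edges (A_4), and {alpha_1, alpha_5, alpha_7, alpha_8, alpha_9, alpha_10} form a chain of 6 nodes with a double edge at one end; the terminal node there is the unique long simple root (C_6). A semisimple Lie algebra decomposes uniquely as the direct sum of simple ideals, one per connected component of its Dynkin diagram, so g ≅ A_4 ⊕ C_6 (dimension 24 + 78 = 102).

A_4 (sl(5)) + C_6 (sp(12))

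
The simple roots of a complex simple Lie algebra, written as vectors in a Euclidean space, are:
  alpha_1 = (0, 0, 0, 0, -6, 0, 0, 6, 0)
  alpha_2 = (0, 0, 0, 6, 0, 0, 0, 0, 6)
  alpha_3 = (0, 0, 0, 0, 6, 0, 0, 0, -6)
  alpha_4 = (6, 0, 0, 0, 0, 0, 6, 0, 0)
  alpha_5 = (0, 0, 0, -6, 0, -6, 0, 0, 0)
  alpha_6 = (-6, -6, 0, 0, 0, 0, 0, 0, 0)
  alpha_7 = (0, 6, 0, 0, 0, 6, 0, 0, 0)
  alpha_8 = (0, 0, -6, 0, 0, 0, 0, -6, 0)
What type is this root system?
A8

Compute the Cartan integers a_ij = 2(alpha_i, alpha_j)/(alpha_j, alpha_j); the resulting 8x8 Cartan matrix is
[[2, 0, -1, 0, 0, 0, 0, -1], [0, 2, -1, 0, -1, 0, 0, 0], [-1, -1, 2, 0, 0, 0, 0, 0], [0, 0, 0, 2, 0, -1, 0, 0], [0, -1, 0, 0, 2, 0, -1, 0], [0, 0, 0, -1, 0, 2, -1, 0], [0, 0, 0, 0, -1, -1, 2, 0], [-1, 0, 0, 0, 0, 0, 0, 2]].
All simple roots have the same length, so the diagram is simply laced. The associated Dynkin diagram is a chain of 8 nodes with single edges (A_8), so the type is A_8 (the algebra sl(9)).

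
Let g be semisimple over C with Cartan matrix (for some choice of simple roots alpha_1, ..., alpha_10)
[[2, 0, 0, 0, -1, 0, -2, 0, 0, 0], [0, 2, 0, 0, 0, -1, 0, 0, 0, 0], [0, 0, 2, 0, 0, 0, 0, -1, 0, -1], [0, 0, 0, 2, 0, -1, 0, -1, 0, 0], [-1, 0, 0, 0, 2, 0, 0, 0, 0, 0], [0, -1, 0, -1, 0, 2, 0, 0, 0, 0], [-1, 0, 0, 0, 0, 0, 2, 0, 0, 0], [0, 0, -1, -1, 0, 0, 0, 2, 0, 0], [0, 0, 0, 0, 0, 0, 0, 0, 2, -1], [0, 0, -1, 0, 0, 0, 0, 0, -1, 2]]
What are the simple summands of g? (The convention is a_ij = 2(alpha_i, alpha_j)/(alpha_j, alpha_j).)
The diagram associated to this matrix has two connected components: the simple roots {alpha_2, alpha_3, alpha_4, alpha_6, alpha_8, alpha_9, alpha_10} form a chain of 7 nodes with single edges (A_7), and {alpha_1, alpha_5, alpha_7} form a chain of 3 nodes with a double edge at one end; the terminal node there is the unique short simple root (B_3). A semisimple Lie algebra decomposes uniquely as the direct sum of simple ideals, one per connected component of its Dynkin diagram, so g ≅ A_7 ⊕ B_3 (dimension 63 + 21 = 84).

A_7 ⊕ B_3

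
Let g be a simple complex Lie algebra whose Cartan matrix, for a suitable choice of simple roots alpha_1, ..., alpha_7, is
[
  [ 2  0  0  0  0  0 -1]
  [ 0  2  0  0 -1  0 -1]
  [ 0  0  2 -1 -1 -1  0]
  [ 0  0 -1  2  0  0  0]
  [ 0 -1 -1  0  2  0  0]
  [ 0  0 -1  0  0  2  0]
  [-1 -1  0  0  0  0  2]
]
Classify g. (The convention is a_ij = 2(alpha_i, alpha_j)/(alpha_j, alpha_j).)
The matrix has rank 7 with 2's on the diagonal. Reading the off-diagonal entries as Dynkin edges (a single edge where a_ij = a_ji = -1; a double or triple edge where a_ij * a_ji = 2 or 3), the diagram is a chain of 5 nodes with a fork of two nodes at one end (D_7). One simple-root ordering that puts it in standard form is (alpha_1, alpha_7, alpha_2, alpha_5, alpha_3, alpha_6, alpha_4). So the algebra is type D_7, i.e. so(14).

D_7 (so(14))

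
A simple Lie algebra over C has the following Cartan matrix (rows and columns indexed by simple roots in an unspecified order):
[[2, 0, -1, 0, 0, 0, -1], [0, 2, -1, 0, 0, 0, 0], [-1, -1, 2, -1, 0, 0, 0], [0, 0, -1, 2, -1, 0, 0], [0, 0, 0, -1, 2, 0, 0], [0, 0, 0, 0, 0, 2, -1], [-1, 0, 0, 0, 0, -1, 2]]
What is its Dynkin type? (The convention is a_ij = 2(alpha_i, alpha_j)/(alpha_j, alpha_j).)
type E_7

The matrix has rank 7 with 2's on the diagonal. Reading the off-diagonal entries as Dynkin edges (a single edge where a_ij = a_ji = -1; a double or triple edge where a_ij * a_ji = 2 or 3), the diagram is a chain of 6 nodes with one extra node attached to the third node from one end (E_7). One simple-root ordering that puts it in standard form is (alpha_5, alpha_2, alpha_4, alpha_3, alpha_1, alpha_7, alpha_6). So the algebra is type E_7.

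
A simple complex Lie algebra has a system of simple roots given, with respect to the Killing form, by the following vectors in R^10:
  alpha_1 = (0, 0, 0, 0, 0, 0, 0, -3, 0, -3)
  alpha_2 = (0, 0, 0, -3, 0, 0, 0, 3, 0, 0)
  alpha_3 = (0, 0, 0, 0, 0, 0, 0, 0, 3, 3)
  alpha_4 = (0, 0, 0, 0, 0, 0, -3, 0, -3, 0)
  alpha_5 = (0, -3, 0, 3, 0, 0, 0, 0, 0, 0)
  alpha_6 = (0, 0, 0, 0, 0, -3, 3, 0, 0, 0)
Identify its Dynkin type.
type A_6

Compute the Cartan integers a_ij = 2(alpha_i, alpha_j)/(alpha_j, alpha_j); the resulting 6x6 Cartan matrix is
[[2, -1, -1, 0, 0, 0], [-1, 2, 0, 0, -1, 0], [-1, 0, 2, -1, 0, 0], [0, 0, -1, 2, 0, -1], [0, -1, 0, 0, 2, 0], [0, 0, 0, -1, 0, 2]].
All simple roots have the same length, so the diagram is simply laced. The associated Dynkin diagram is a chain of 6 nodes with single edges (A_6), so the type is A_6 (the algebra sl(7)).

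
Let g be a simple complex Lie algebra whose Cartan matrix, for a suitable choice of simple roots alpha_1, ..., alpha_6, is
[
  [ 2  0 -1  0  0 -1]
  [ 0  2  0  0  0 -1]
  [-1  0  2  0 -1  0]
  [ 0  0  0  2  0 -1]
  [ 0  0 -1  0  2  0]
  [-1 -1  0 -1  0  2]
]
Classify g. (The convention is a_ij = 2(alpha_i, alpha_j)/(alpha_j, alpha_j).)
D_6

The matrix has rank 6 with 2's on the diagonal. Reading the off-diagonal entries as Dynkin edges (a single edge where a_ij = a_ji = -1; a double or triple edge where a_ij * a_ji = 2 or 3), the diagram is a chain of 4 nodes with a fork of two nodes at one end (D_6). One simple-root ordering that puts it in standard form is (alpha_5, alpha_3, alpha_1, alpha_6, alpha_4, alpha_2). So the algebra is type D_6, i.e. so(12).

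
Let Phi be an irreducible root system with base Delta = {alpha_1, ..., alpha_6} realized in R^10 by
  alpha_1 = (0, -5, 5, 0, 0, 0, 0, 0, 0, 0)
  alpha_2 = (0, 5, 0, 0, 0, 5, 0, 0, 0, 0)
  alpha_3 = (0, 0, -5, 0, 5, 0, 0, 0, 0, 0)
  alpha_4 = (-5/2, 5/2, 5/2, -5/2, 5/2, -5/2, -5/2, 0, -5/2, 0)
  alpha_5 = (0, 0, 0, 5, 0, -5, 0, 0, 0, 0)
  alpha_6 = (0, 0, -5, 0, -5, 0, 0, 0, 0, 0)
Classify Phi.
E_6

Compute the Cartan integers a_ij = 2(alpha_i, alpha_j)/(alpha_j, alpha_j); the resulting 6x6 Cartan matrix is
[[2, -1, -1, 0, 0, -1], [-1, 2, 0, 0, -1, 0], [-1, 0, 2, 0, 0, 0], [0, 0, 0, 2, 0, -1], [0, -1, 0, 0, 2, 0], [-1, 0, 0, -1, 0, 2]].
All simple roots have the same length, so the diagram is simply laced. The associated Dynkin diagram is a chain of 5 nodes with one extra node attached to the third node from one end (E_6), so the type is E_6.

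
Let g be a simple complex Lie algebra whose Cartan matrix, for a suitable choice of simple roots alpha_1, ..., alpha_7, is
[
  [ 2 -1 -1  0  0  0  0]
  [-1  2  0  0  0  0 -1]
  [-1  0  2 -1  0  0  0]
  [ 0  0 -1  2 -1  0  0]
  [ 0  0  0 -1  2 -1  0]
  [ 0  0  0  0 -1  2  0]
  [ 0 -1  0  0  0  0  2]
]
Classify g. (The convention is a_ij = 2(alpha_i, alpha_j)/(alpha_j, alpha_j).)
The matrix has rank 7 with 2's on the diagonal. Reading the off-diagonal entries as Dynkin edges (a single edge where a_ij = a_ji = -1; a double or triple edge where a_ij * a_ji = 2 or 3), the diagram is a chain of 7 nodes with single edges (A_7). One simple-root ordering that puts it in standard form is (alpha_7, alpha_2, alpha_1, alpha_3, alpha_4, alpha_5, alpha_6). So the algebra is type A_7, i.e. sl(8).

A_7 (sl(8))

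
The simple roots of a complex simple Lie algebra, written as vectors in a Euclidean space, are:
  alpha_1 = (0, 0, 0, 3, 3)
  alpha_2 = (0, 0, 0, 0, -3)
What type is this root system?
Compute the Cartan integers a_ij = 2(alpha_i, alpha_j)/(alpha_j, alpha_j); the resulting 2x2 Cartan matrix is
[[2, -2], [-1, 2]].
The roots have two lengths (squared-length ratio 2:1); the short ones are alpha_{2}. The associated Dynkin diagram is a chain of 2 nodes with a double edge at one end; the terminal node there is the unique short simple root (B_2), so the type is B_2 (the algebra so(5)).

B2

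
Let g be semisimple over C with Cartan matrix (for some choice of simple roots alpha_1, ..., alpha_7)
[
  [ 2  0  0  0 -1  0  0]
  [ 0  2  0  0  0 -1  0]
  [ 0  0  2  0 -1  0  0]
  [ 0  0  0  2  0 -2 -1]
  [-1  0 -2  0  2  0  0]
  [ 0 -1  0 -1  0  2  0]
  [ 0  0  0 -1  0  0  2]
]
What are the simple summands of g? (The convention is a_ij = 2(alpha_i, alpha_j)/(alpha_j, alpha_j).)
B3 ⊕ F4

The diagram associated to this matrix has two connected components: the simple roots {alpha_1, alpha_3, alpha_5} form a chain of 3 nodes with a double edge at one end; the terminal node there is the unique short simple root (B_3), and {alpha_2, alpha_4, alpha_6, alpha_7} form a chain of 4 nodes with a double edge between the middle two (F_4). A semisimple Lie algebra decomposes uniquely as the direct sum of simple ideals, one per connected component of its Dynkin diagram, so g ≅ B_3 ⊕ F_4 (dimension 21 + 52 = 73).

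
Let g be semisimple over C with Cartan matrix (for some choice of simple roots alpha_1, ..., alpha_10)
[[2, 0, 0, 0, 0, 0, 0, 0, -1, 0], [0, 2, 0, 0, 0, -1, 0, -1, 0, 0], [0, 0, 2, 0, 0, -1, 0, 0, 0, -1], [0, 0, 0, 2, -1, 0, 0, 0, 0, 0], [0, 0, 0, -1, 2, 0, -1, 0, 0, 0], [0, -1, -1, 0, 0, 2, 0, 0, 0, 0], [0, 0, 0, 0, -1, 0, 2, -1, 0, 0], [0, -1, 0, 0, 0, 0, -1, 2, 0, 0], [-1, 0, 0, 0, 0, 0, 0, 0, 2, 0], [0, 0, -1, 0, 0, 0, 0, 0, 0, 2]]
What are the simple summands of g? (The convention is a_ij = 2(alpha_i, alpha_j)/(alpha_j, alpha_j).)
The diagram associated to this matrix has two connected components: the simple roots {alpha_1, alpha_9} form a chain of 2 nodes with single edges (A_2), and {alpha_2, alpha_3, alpha_4, alpha_5, alpha_6, alpha_7, alpha_8, alpha_10} form a chain of 8 nodes with single edges (A_8). A semisimple Lie algebra decomposes uniquely as the direct sum of simple ideals, one per connected component of its Dynkin diagram, so g ≅ A_2 ⊕ A_8 (dimension 8 + 80 = 88).

A_2 ⊕ A_8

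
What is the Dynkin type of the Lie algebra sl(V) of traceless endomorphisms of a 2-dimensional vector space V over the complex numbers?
A1

This is sl(2), which has dimension 2^2 - 1 = 3 and rank 2 - 1 = 1 (a Cartan subalgebra is the diagonal traceless matrices). In the classification of classical Lie algebras, the special linear algebra sl(n+1) has type A_n; here n = 1, so the Dynkin diagram is a chain of 1 nodes with single edges (A_1). Hence the type is A_1.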